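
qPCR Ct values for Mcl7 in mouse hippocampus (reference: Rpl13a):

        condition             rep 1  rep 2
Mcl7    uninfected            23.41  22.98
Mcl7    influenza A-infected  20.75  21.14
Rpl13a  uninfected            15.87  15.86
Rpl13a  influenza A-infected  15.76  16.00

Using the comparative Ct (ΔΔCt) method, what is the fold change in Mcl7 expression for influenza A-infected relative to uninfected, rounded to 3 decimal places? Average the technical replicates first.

Mean Ct: Mcl7 uninfected 23.195; Mcl7 influenza A-infected 20.945; Rpl13a uninfected 15.865; Rpl13a influenza A-infected 15.880
ΔCt(uninfected) = 23.195 − 15.865 = 7.330
ΔCt(influenza A-infected) = 20.945 − 15.880 = 5.065
ΔΔCt = 5.065 − 7.330 = -2.265
Fold change = 2^(−(-2.265)) = 2^2.265 = 4.8065

4.807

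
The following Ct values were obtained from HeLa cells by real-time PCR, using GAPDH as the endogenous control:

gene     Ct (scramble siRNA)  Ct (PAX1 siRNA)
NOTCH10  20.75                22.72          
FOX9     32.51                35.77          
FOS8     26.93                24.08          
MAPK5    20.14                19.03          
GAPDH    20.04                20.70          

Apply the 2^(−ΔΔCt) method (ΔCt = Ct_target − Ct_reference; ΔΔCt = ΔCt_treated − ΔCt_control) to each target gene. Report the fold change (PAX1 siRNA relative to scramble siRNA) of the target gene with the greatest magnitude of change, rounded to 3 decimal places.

11.392

NOTCH10: ΔΔCt = (22.72−20.70) − (20.75−20.04) = 2.02 − 0.71 = 1.31; fold change = 2^-1.31 = 0.403
FOX9: ΔΔCt = (35.77−20.70) − (32.51−20.04) = 15.07 − 12.47 = 2.60; fold change = 2^-2.60 = 0.165
FOS8: ΔΔCt = (24.08−20.70) − (26.93−20.04) = 3.38 − 6.89 = -3.51; fold change = 2^3.51 = 11.392
MAPK5: ΔΔCt = (19.03−20.70) − (20.14−20.04) = -1.67 − 0.10 = -1.77; fold change = 2^1.77 = 3.411
FOS8 has the largest |ΔΔCt| = 3.51.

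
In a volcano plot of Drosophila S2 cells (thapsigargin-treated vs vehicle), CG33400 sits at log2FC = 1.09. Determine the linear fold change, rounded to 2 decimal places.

Fold change = 2^(1.09) = 2.129

2.13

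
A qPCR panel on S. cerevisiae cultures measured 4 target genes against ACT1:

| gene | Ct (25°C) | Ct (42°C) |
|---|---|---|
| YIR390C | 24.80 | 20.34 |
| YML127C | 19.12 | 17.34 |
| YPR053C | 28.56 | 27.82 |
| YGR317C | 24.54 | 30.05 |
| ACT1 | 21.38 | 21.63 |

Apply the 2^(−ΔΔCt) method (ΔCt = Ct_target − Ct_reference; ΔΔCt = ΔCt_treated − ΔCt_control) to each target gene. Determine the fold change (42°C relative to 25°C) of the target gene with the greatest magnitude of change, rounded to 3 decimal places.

0.026

YIR390C: ΔΔCt = (20.34−21.63) − (24.80−21.38) = -1.29 − 3.42 = -4.71; fold change = 2^4.71 = 26.173
YML127C: ΔΔCt = (17.34−21.63) − (19.12−21.38) = -4.29 − (-2.26) = -2.03; fold change = 2^2.03 = 4.084
YPR053C: ΔΔCt = (27.82−21.63) − (28.56−21.38) = 6.19 − 7.18 = -0.99; fold change = 2^0.99 = 1.986
YGR317C: ΔΔCt = (30.05−21.63) − (24.54−21.38) = 8.42 − 3.16 = 5.26; fold change = 2^-5.26 = 0.026
YGR317C has the largest |ΔΔCt| = 5.26.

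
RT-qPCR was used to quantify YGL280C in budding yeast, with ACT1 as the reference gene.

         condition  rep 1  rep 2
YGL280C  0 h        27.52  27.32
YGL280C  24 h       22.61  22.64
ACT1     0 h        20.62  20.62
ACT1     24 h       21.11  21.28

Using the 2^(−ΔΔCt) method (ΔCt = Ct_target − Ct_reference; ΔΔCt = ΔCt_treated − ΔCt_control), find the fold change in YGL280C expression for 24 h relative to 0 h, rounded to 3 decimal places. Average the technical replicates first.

41.355

Mean Ct: YGL280C 0 h 27.420; YGL280C 24 h 22.625; ACT1 0 h 20.620; ACT1 24 h 21.195
ΔCt(0 h) = 27.420 − 20.620 = 6.800
ΔCt(24 h) = 22.625 − 21.195 = 1.430
ΔΔCt = 1.430 − 6.800 = -5.370
Fold change = 2^(−(-5.370)) = 2^5.370 = 41.3553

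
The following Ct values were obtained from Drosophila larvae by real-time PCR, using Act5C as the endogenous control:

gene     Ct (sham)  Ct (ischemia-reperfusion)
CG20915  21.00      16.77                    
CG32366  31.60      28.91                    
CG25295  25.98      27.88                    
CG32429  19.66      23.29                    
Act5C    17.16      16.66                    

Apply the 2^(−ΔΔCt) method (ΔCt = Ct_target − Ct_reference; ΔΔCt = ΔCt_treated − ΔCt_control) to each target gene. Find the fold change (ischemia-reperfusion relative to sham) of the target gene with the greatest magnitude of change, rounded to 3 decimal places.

CG20915: ΔΔCt = (16.77−16.66) − (21.00−17.16) = 0.11 − 3.84 = -3.73; fold change = 2^3.73 = 13.269
CG32366: ΔΔCt = (28.91−16.66) − (31.60−17.16) = 12.25 − 14.44 = -2.19; fold change = 2^2.19 = 4.563
CG25295: ΔΔCt = (27.88−16.66) − (25.98−17.16) = 11.22 − 8.82 = 2.40; fold change = 2^-2.40 = 0.189
CG32429: ΔΔCt = (23.29−16.66) − (19.66−17.16) = 6.63 − 2.50 = 4.13; fold change = 2^-4.13 = 0.057
CG32429 has the largest |ΔΔCt| = 4.13.

0.057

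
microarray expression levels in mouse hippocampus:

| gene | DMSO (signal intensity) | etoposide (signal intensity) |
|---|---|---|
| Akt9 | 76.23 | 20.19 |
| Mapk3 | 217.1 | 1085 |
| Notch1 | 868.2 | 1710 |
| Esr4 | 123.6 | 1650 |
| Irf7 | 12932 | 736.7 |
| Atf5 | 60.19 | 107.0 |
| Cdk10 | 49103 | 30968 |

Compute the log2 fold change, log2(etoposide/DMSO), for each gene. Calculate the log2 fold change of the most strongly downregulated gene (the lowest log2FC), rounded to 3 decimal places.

-4.134

log2(20.19/76.23) = -1.917  (Akt9)
log2(1085/217.1) = 2.321  (Mapk3)
log2(1710/868.2) = 0.978  (Notch1)
log2(1650/123.6) = 3.739  (Esr4)
log2(736.7/12932) = -4.134  (Irf7)
log2(107.0/60.19) = 0.830  (Atf5)
log2(30968/49103) = -0.665  (Cdk10)
Irf7 is most strongly downregulated.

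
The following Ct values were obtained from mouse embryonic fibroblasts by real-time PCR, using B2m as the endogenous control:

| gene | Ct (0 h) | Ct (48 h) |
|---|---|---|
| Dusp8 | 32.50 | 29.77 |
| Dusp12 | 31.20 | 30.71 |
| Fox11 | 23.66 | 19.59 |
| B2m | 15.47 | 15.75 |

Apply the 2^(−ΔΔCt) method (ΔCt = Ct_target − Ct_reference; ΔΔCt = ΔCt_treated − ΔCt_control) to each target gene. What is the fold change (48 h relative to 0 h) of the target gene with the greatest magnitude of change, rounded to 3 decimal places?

Dusp8: ΔΔCt = (29.77−15.75) − (32.50−15.47) = 14.02 − 17.03 = -3.01; fold change = 2^3.01 = 8.056
Dusp12: ΔΔCt = (30.71−15.75) − (31.20−15.47) = 14.96 − 15.73 = -0.77; fold change = 2^0.77 = 1.705
Fox11: ΔΔCt = (19.59−15.75) − (23.66−15.47) = 3.84 − 8.19 = -4.35; fold change = 2^4.35 = 20.393
Fox11 has the largest |ΔΔCt| = 4.35.

20.393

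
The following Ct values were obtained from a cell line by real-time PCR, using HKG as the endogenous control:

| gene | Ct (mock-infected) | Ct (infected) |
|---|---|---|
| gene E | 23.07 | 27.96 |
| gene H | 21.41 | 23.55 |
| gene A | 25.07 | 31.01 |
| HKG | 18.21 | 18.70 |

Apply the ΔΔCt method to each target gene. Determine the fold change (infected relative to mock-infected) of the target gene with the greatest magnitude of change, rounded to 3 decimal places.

gene E: ΔΔCt = (27.96−18.70) − (23.07−18.21) = 9.26 − 4.86 = 4.40; fold change = 2^-4.40 = 0.047
gene H: ΔΔCt = (23.55−18.70) − (21.41−18.21) = 4.85 − 3.20 = 1.65; fold change = 2^-1.65 = 0.319
gene A: ΔΔCt = (31.01−18.70) − (25.07−18.21) = 12.31 − 6.86 = 5.45; fold change = 2^-5.45 = 0.023
gene A has the largest |ΔΔCt| = 5.45.

0.023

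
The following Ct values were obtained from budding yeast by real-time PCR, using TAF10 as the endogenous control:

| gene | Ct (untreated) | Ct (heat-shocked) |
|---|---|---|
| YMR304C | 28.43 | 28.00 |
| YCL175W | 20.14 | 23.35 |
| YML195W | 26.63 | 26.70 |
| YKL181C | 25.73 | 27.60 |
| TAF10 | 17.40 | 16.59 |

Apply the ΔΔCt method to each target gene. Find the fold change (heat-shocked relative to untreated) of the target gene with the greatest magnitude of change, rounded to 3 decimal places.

YMR304C: ΔΔCt = (28.00−16.59) − (28.43−17.40) = 11.41 − 11.03 = 0.38; fold change = 2^-0.38 = 0.768
YCL175W: ΔΔCt = (23.35−16.59) − (20.14−17.40) = 6.76 − 2.74 = 4.02; fold change = 2^-4.02 = 0.062
YML195W: ΔΔCt = (26.70−16.59) − (26.63−17.40) = 10.11 − 9.23 = 0.88; fold change = 2^-0.88 = 0.543
YKL181C: ΔΔCt = (27.60−16.59) − (25.73−17.40) = 11.01 − 8.33 = 2.68; fold change = 2^-2.68 = 0.156
YCL175W has the largest |ΔΔCt| = 4.02.

0.062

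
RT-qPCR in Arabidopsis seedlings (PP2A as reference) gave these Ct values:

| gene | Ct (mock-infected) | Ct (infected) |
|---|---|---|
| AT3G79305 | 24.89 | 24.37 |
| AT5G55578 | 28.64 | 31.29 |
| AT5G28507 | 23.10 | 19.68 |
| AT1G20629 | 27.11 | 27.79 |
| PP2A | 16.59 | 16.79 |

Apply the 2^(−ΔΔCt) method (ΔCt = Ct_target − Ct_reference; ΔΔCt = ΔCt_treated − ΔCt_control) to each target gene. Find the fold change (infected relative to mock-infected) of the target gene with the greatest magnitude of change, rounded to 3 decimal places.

AT3G79305: ΔΔCt = (24.37−16.79) − (24.89−16.59) = 7.58 − 8.30 = -0.72; fold change = 2^0.72 = 1.647
AT5G55578: ΔΔCt = (31.29−16.79) − (28.64−16.59) = 14.50 − 12.05 = 2.45; fold change = 2^-2.45 = 0.183
AT5G28507: ΔΔCt = (19.68−16.79) − (23.10−16.59) = 2.89 − 6.51 = -3.62; fold change = 2^3.62 = 12.295
AT1G20629: ΔΔCt = (27.79−16.79) − (27.11−16.59) = 11.00 − 10.52 = 0.48; fold change = 2^-0.48 = 0.717
AT5G28507 has the largest |ΔΔCt| = 3.62.

12.295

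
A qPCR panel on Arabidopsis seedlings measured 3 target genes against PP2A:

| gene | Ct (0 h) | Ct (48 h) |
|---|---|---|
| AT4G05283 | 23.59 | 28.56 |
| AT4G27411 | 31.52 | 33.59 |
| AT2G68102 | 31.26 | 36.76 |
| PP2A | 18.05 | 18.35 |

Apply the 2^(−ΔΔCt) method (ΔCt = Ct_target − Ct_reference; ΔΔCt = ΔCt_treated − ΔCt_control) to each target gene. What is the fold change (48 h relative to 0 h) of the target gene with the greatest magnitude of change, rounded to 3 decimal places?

AT4G05283: ΔΔCt = (28.56−18.35) − (23.59−18.05) = 10.21 − 5.54 = 4.67; fold change = 2^-4.67 = 0.039
AT4G27411: ΔΔCt = (33.59−18.35) − (31.52−18.05) = 15.24 − 13.47 = 1.77; fold change = 2^-1.77 = 0.293
AT2G68102: ΔΔCt = (36.76−18.35) − (31.26−18.05) = 18.41 − 13.21 = 5.20; fold change = 2^-5.20 = 0.027
AT2G68102 has the largest |ΔΔCt| = 5.20.

0.027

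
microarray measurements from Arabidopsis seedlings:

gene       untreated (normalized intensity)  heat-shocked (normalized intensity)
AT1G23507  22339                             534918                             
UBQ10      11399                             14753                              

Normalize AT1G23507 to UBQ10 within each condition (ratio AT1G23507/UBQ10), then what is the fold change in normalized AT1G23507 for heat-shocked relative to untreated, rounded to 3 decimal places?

18.502

AT1G23507/UBQ10 (untreated) = 22339 / 11399 = 1.9597
AT1G23507/UBQ10 (heat-shocked) = 534918 / 14753 = 36.258
Fold change = 36.258 / 1.9597 = 18.5016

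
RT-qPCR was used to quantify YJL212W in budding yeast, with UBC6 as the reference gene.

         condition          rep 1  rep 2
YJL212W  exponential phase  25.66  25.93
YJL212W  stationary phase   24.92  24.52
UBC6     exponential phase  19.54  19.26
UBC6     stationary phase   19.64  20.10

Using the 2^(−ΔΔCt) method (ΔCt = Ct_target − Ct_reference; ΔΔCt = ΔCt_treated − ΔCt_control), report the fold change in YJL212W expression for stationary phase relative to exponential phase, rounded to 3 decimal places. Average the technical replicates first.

Mean Ct: YJL212W exponential phase 25.795; YJL212W stationary phase 24.720; UBC6 exponential phase 19.400; UBC6 stationary phase 19.870
ΔCt(exponential phase) = 25.795 − 19.400 = 6.395
ΔCt(stationary phase) = 24.720 − 19.870 = 4.850
ΔΔCt = 4.850 − 6.395 = -1.545
Fold change = 2^(−(-1.545)) = 2^1.545 = 2.9180

2.918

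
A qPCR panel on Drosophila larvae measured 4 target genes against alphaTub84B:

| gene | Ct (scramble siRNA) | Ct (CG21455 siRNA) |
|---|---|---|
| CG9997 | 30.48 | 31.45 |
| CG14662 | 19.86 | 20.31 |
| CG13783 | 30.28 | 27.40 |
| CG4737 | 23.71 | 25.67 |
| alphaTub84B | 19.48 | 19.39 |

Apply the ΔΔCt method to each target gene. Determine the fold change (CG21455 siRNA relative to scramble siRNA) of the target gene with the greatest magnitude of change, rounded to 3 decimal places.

6.916

CG9997: ΔΔCt = (31.45−19.39) − (30.48−19.48) = 12.06 − 11.00 = 1.06; fold change = 2^-1.06 = 0.480
CG14662: ΔΔCt = (20.31−19.39) − (19.86−19.48) = 0.92 − 0.38 = 0.54; fold change = 2^-0.54 = 0.688
CG13783: ΔΔCt = (27.40−19.39) − (30.28−19.48) = 8.01 − 10.80 = -2.79; fold change = 2^2.79 = 6.916
CG4737: ΔΔCt = (25.67−19.39) − (23.71−19.48) = 6.28 − 4.23 = 2.05; fold change = 2^-2.05 = 0.241
CG13783 has the largest |ΔΔCt| = 2.79.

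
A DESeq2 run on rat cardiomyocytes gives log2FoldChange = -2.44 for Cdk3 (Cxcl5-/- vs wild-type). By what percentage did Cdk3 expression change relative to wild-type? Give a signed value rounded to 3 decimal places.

-81.572%

Fold change = 2^(-2.44) = 0.1843
Percent change = (FC − 1) × 100% = (0.1843 − 1) × 100 = -81.572%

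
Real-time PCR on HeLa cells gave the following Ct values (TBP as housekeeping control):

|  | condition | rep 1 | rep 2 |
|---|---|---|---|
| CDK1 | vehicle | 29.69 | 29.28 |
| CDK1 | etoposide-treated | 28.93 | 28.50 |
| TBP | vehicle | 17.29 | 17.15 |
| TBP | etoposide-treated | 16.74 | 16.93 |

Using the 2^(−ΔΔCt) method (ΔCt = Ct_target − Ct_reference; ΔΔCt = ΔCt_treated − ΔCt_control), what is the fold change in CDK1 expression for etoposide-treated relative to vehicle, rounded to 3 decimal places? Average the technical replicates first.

1.306

Mean Ct: CDK1 vehicle 29.485; CDK1 etoposide-treated 28.715; TBP vehicle 17.220; TBP etoposide-treated 16.835
ΔCt(vehicle) = 29.485 − 17.220 = 12.265
ΔCt(etoposide-treated) = 28.715 − 16.835 = 11.880
ΔΔCt = 11.880 − 12.265 = -0.385
Fold change = 2^(−(-0.385)) = 2^0.385 = 1.3059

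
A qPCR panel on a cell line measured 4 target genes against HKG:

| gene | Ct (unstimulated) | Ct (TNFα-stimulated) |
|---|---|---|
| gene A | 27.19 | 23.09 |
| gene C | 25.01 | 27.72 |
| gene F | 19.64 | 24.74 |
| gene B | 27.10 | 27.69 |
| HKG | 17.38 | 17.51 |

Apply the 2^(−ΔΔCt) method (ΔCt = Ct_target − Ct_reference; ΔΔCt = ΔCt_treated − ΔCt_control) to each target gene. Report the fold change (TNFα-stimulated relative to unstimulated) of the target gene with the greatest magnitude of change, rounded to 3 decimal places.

0.032

gene A: ΔΔCt = (23.09−17.51) − (27.19−17.38) = 5.58 − 9.81 = -4.23; fold change = 2^4.23 = 18.765
gene C: ΔΔCt = (27.72−17.51) − (25.01−17.38) = 10.21 − 7.63 = 2.58; fold change = 2^-2.58 = 0.167
gene F: ΔΔCt = (24.74−17.51) − (19.64−17.38) = 7.23 − 2.26 = 4.97; fold change = 2^-4.97 = 0.032
gene B: ΔΔCt = (27.69−17.51) − (27.10−17.38) = 10.18 − 9.72 = 0.46; fold change = 2^-0.46 = 0.727
gene F has the largest |ΔΔCt| = 4.97.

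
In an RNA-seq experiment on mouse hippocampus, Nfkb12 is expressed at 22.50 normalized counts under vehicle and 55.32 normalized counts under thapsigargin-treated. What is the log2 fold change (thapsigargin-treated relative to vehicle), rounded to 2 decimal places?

Fold change = 55.32 / 22.50 = 2.4587
log2(2.4587) = 1.298

1.30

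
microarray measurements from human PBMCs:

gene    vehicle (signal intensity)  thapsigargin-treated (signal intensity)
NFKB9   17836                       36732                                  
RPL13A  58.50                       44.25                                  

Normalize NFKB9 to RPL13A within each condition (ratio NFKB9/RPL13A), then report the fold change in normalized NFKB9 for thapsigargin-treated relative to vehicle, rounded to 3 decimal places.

2.723

NFKB9/RPL13A (vehicle) = 17836 / 58.50 = 304.89
NFKB9/RPL13A (thapsigargin-treated) = 36732 / 44.25 = 830.1
Fold change = 830.1 / 304.89 = 2.7226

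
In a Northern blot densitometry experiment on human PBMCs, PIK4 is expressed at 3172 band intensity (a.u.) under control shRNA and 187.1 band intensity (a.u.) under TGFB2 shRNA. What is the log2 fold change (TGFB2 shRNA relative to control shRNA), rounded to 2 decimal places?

-4.08

Fold change = 187.1 / 3172 = 0.0590
log2(0.0590) = -4.084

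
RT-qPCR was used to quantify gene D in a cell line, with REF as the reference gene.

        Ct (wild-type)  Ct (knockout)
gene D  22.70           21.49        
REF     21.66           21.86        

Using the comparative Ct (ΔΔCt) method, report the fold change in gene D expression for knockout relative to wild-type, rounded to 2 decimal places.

2.66

ΔCt(wild-type) = 22.700 − 21.660 = 1.040
ΔCt(knockout) = 21.490 − 21.860 = -0.370
ΔΔCt = -0.370 − 1.040 = -1.410
Fold change = 2^(−(-1.410)) = 2^1.410 = 2.657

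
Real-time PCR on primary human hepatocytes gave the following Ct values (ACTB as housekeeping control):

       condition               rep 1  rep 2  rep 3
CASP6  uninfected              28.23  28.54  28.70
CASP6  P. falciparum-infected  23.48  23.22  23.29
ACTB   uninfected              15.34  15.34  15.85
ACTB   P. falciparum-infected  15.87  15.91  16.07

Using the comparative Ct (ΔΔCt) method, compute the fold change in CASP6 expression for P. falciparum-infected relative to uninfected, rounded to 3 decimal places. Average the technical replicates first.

Mean Ct: CASP6 uninfected 28.490; CASP6 P. falciparum-infected 23.330; ACTB uninfected 15.510; ACTB P. falciparum-infected 15.950
ΔCt(uninfected) = 28.490 − 15.510 = 12.980
ΔCt(P. falciparum-infected) = 23.330 − 15.950 = 7.380
ΔΔCt = 7.380 − 12.980 = -5.600
Fold change = 2^(−(-5.600)) = 2^5.600 = 48.5029

48.503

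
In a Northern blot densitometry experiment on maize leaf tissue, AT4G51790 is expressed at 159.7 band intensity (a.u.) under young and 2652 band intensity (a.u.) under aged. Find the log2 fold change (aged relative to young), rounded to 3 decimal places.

4.054

Fold change = 2652 / 159.7 = 16.6061
log2(16.6061) = 4.0536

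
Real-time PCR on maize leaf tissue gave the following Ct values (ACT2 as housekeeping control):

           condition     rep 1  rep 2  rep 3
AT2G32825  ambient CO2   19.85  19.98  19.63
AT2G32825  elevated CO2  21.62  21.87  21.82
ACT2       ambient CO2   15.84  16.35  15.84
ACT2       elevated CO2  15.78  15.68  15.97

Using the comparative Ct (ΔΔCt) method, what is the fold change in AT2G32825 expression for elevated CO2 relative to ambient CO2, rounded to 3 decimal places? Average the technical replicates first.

Mean Ct: AT2G32825 ambient CO2 19.820; AT2G32825 elevated CO2 21.770; ACT2 ambient CO2 16.010; ACT2 elevated CO2 15.810
ΔCt(ambient CO2) = 19.820 − 16.010 = 3.810
ΔCt(elevated CO2) = 21.770 − 15.810 = 5.960
ΔΔCt = 5.960 − 3.810 = 2.150
Fold change = 2^(−2.150) = 0.2253

0.225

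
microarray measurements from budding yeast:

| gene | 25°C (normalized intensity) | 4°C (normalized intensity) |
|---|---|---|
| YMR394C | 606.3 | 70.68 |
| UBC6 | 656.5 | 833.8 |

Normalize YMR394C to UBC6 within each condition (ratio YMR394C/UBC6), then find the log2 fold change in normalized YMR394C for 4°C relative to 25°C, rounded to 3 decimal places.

YMR394C/UBC6 (25°C) = 606.3 / 656.5 = 0.92353
YMR394C/UBC6 (4°C) = 70.68 / 833.8 = 0.084769
Fold change = 0.084769 / 0.92353 = 0.0918
log2(0.0918) = -3.4456

-3.446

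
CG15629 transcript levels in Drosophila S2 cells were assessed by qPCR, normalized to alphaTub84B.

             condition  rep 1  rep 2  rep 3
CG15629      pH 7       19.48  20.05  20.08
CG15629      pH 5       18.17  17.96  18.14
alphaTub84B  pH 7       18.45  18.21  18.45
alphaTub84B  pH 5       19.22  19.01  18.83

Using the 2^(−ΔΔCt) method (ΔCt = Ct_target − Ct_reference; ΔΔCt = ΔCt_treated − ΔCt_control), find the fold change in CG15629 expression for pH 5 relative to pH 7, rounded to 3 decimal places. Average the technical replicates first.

Mean Ct: CG15629 pH 7 19.870; CG15629 pH 5 18.090; alphaTub84B pH 7 18.370; alphaTub84B pH 5 19.020
ΔCt(pH 7) = 19.870 − 18.370 = 1.500
ΔCt(pH 5) = 18.090 − 19.020 = -0.930
ΔΔCt = -0.930 − 1.500 = -2.430
Fold change = 2^(−(-2.430)) = 2^2.430 = 5.3889

5.389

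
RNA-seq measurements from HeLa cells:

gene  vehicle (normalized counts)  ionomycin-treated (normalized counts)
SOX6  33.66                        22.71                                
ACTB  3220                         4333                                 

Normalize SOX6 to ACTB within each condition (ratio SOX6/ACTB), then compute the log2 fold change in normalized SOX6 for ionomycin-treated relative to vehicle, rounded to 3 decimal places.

SOX6/ACTB (vehicle) = 33.66 / 3220 = 0.010453
SOX6/ACTB (ionomycin-treated) = 22.71 / 4333 = 0.0052412
Fold change = 0.0052412 / 0.010453 = 0.5014
log2(0.5014) = -0.9960

-0.996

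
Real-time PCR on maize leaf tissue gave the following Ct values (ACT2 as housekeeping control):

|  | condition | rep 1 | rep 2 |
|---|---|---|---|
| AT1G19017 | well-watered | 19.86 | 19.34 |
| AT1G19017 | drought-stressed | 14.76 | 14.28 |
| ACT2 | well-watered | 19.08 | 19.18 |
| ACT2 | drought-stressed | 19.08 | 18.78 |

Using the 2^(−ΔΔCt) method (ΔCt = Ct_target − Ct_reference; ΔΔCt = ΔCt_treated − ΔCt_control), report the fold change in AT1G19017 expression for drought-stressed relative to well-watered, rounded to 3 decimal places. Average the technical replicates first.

Mean Ct: AT1G19017 well-watered 19.600; AT1G19017 drought-stressed 14.520; ACT2 well-watered 19.130; ACT2 drought-stressed 18.930
ΔCt(well-watered) = 19.600 − 19.130 = 0.470
ΔCt(drought-stressed) = 14.520 − 18.930 = -4.410
ΔΔCt = -4.410 − 0.470 = -4.880
Fold change = 2^(−(-4.880)) = 2^4.880 = 29.4460

29.446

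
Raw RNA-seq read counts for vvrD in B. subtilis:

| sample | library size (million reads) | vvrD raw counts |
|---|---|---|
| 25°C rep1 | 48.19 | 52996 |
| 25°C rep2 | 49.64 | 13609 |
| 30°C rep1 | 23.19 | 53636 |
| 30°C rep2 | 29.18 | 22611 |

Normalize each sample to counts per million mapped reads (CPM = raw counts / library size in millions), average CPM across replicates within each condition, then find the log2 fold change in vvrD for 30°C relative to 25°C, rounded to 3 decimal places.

CPM(25°C rep1) = 52996 / 48.19 = 1099.7302
CPM(25°C rep2) = 13609 / 49.64 = 274.1539
CPM(30°C rep1) = 53636 / 23.19 = 2312.8935
CPM(30°C rep2) = 22611 / 29.18 = 774.8801
mean CPM(25°C) = 686.9421; mean CPM(30°C) = 1543.8868
Fold change = 1543.8868 / 686.9421 = 2.24748
log2(2.24748) = 1.1683

1.168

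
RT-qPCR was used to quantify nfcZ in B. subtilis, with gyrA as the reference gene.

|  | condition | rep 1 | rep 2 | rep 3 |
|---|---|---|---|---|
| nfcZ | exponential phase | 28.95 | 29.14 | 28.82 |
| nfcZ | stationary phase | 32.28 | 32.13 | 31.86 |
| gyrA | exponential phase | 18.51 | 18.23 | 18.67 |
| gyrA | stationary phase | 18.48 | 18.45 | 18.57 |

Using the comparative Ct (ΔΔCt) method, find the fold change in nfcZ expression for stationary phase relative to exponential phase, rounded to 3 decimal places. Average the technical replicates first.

Mean Ct: nfcZ exponential phase 28.970; nfcZ stationary phase 32.090; gyrA exponential phase 18.470; gyrA stationary phase 18.500
ΔCt(exponential phase) = 28.970 − 18.470 = 10.500
ΔCt(stationary phase) = 32.090 − 18.500 = 13.590
ΔΔCt = 13.590 − 10.500 = 3.090
Fold change = 2^(−3.090) = 0.1174

0.117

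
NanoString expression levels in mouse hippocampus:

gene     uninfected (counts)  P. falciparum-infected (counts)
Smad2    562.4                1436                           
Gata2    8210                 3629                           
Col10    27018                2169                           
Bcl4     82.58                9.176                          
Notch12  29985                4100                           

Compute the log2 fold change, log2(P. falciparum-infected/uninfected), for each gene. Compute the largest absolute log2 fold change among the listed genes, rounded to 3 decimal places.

log2(1436/562.4) = 1.352  (Smad2)
log2(3629/8210) = -1.178  (Gata2)
log2(2169/27018) = -3.639  (Col10)
log2(9.176/82.58) = -3.170  (Bcl4)
log2(4100/29985) = -2.871  (Notch12)
The largest magnitude belongs to Col10.

3.639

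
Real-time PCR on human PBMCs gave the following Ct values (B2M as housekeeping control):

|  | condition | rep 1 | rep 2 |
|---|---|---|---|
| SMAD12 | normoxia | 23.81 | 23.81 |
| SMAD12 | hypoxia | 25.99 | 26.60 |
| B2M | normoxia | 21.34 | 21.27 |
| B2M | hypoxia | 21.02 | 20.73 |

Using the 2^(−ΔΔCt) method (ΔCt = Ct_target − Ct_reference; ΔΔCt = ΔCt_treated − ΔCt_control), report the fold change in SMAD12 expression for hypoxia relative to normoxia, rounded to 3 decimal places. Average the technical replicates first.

0.133

Mean Ct: SMAD12 normoxia 23.810; SMAD12 hypoxia 26.295; B2M normoxia 21.305; B2M hypoxia 20.875
ΔCt(normoxia) = 23.810 − 21.305 = 2.505
ΔCt(hypoxia) = 26.295 − 20.875 = 5.420
ΔΔCt = 5.420 − 2.505 = 2.915
Fold change = 2^(−2.915) = 0.1326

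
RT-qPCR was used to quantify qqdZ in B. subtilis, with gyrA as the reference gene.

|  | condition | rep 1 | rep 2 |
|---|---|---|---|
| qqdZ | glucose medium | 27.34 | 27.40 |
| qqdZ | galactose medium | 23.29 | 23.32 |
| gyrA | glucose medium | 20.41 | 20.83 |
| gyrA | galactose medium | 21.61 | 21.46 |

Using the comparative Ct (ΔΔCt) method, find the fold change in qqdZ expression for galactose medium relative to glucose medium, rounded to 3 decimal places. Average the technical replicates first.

31.559

Mean Ct: qqdZ glucose medium 27.370; qqdZ galactose medium 23.305; gyrA glucose medium 20.620; gyrA galactose medium 21.535
ΔCt(glucose medium) = 27.370 − 20.620 = 6.750
ΔCt(galactose medium) = 23.305 − 21.535 = 1.770
ΔΔCt = 1.770 − 6.750 = -4.980
Fold change = 2^(−(-4.980)) = 2^4.980 = 31.5594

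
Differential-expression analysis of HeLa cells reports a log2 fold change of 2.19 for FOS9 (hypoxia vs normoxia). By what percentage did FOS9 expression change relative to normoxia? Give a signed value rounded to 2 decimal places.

Fold change = 2^(2.19) = 4.5631
Percent change = (FC − 1) × 100% = (4.5631 − 1) × 100 = 356.31%

356.31%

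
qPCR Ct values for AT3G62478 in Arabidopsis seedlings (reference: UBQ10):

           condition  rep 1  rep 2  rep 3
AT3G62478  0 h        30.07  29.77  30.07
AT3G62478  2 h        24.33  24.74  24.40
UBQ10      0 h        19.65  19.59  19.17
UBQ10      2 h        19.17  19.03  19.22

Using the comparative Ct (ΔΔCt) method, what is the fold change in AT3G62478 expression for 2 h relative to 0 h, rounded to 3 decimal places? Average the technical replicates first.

Mean Ct: AT3G62478 0 h 29.970; AT3G62478 2 h 24.490; UBQ10 0 h 19.470; UBQ10 2 h 19.140
ΔCt(0 h) = 29.970 − 19.470 = 10.500
ΔCt(2 h) = 24.490 − 19.140 = 5.350
ΔΔCt = 5.350 − 10.500 = -5.150
Fold change = 2^(−(-5.150)) = 2^5.150 = 35.5062

35.506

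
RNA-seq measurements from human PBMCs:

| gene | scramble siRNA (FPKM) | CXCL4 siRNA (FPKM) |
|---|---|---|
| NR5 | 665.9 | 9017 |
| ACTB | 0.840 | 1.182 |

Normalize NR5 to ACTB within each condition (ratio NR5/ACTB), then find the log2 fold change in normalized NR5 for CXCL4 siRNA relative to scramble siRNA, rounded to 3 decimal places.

3.267

NR5/ACTB (scramble siRNA) = 665.9 / 0.840 = 792.74
NR5/ACTB (CXCL4 siRNA) = 9017 / 1.182 = 7628.6
Fold change = 7628.6 / 792.74 = 9.6231
log2(9.6231) = 3.2665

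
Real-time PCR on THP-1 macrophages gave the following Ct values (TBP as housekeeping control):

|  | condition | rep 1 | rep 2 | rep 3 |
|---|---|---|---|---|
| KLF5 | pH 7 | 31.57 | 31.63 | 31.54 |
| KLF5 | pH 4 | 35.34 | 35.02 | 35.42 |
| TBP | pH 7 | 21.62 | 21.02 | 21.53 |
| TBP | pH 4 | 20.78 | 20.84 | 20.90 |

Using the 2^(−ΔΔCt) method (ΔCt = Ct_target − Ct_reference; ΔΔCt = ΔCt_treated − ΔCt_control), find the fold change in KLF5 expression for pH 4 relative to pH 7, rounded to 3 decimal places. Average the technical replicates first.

Mean Ct: KLF5 pH 7 31.580; KLF5 pH 4 35.260; TBP pH 7 21.390; TBP pH 4 20.840
ΔCt(pH 7) = 31.580 − 21.390 = 10.190
ΔCt(pH 4) = 35.260 − 20.840 = 14.420
ΔΔCt = 14.420 − 10.190 = 4.230
Fold change = 2^(−4.230) = 0.0533

0.053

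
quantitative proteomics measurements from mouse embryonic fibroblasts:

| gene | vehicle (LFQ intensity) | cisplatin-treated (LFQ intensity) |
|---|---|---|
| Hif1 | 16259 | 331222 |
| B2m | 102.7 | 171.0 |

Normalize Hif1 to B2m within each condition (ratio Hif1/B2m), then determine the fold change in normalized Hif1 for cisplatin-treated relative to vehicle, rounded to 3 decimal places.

Hif1/B2m (vehicle) = 16259 / 102.7 = 158.32
Hif1/B2m (cisplatin-treated) = 331222 / 171.0 = 1937
Fold change = 1937 / 158.32 = 12.2349

12.235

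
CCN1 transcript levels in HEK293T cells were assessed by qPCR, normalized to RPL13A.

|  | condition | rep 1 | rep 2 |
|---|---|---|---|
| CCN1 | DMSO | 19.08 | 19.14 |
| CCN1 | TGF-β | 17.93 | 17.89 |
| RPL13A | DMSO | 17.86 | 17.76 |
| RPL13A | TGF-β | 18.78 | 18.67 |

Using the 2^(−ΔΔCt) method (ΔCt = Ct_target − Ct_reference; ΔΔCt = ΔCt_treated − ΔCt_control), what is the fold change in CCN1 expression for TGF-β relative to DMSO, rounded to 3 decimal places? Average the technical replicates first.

4.332

Mean Ct: CCN1 DMSO 19.110; CCN1 TGF-β 17.910; RPL13A DMSO 17.810; RPL13A TGF-β 18.725
ΔCt(DMSO) = 19.110 − 17.810 = 1.300
ΔCt(TGF-β) = 17.910 − 18.725 = -0.815
ΔΔCt = -0.815 − 1.300 = -2.115
Fold change = 2^(−(-2.115)) = 2^2.115 = 4.3319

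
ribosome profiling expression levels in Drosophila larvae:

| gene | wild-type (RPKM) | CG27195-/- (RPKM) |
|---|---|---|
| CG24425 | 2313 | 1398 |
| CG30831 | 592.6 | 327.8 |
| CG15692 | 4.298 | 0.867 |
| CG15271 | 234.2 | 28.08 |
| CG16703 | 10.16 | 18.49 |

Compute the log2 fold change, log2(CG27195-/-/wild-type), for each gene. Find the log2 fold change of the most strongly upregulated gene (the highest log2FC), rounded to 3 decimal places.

log2(1398/2313) = -0.726  (CG24425)
log2(327.8/592.6) = -0.854  (CG30831)
log2(0.867/4.298) = -2.310  (CG15692)
log2(28.08/234.2) = -3.060  (CG15271)
log2(18.49/10.16) = 0.864  (CG16703)
CG16703 is most strongly upregulated.

0.864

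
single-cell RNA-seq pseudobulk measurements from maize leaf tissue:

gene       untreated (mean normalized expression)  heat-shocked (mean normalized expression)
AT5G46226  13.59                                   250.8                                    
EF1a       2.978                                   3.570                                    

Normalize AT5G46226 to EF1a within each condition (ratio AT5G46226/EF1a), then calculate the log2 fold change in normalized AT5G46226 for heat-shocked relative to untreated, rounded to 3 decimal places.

AT5G46226/EF1a (untreated) = 13.59 / 2.978 = 4.5635
AT5G46226/EF1a (heat-shocked) = 250.8 / 3.570 = 70.252
Fold change = 70.252 / 4.5635 = 15.3945
log2(15.3945) = 3.9443

3.944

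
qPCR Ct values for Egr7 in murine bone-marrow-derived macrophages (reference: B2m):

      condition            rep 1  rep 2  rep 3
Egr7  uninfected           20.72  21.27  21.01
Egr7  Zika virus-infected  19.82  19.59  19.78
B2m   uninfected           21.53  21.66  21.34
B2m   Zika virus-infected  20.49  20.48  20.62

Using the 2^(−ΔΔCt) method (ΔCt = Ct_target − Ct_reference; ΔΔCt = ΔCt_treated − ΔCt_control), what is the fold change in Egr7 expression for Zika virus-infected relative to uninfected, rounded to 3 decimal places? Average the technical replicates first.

1.223

Mean Ct: Egr7 uninfected 21.000; Egr7 Zika virus-infected 19.730; B2m uninfected 21.510; B2m Zika virus-infected 20.530
ΔCt(uninfected) = 21.000 − 21.510 = -0.510
ΔCt(Zika virus-infected) = 19.730 − 20.530 = -0.800
ΔΔCt = -0.800 − (-0.510) = -0.290
Fold change = 2^(−(-0.290)) = 2^0.290 = 1.2226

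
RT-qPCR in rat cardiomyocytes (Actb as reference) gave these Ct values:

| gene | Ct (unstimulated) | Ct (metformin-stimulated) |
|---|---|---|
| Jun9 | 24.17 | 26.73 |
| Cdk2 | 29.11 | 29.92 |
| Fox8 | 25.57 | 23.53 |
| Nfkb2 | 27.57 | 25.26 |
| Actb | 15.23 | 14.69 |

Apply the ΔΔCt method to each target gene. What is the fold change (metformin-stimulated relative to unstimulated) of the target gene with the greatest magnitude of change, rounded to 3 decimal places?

Jun9: ΔΔCt = (26.73−14.69) − (24.17−15.23) = 12.04 − 8.94 = 3.10; fold change = 2^-3.10 = 0.117
Cdk2: ΔΔCt = (29.92−14.69) − (29.11−15.23) = 15.23 − 13.88 = 1.35; fold change = 2^-1.35 = 0.392
Fox8: ΔΔCt = (23.53−14.69) − (25.57−15.23) = 8.84 − 10.34 = -1.50; fold change = 2^1.50 = 2.828
Nfkb2: ΔΔCt = (25.26−14.69) − (27.57−15.23) = 10.57 − 12.34 = -1.77; fold change = 2^1.77 = 3.411
Jun9 has the largest |ΔΔCt| = 3.10.

0.117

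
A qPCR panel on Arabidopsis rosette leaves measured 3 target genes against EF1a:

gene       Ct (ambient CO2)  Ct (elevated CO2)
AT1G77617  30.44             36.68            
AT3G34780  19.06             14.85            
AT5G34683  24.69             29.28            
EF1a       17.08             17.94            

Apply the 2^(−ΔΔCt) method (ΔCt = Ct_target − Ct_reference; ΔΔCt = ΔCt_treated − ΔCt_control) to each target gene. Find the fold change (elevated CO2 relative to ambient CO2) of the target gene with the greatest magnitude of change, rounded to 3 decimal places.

AT1G77617: ΔΔCt = (36.68−17.94) − (30.44−17.08) = 18.74 − 13.36 = 5.38; fold change = 2^-5.38 = 0.024
AT3G34780: ΔΔCt = (14.85−17.94) − (19.06−17.08) = -3.09 − 1.98 = -5.07; fold change = 2^5.07 = 33.591
AT5G34683: ΔΔCt = (29.28−17.94) − (24.69−17.08) = 11.34 − 7.61 = 3.73; fold change = 2^-3.73 = 0.075
AT1G77617 has the largest |ΔΔCt| = 5.38.

0.024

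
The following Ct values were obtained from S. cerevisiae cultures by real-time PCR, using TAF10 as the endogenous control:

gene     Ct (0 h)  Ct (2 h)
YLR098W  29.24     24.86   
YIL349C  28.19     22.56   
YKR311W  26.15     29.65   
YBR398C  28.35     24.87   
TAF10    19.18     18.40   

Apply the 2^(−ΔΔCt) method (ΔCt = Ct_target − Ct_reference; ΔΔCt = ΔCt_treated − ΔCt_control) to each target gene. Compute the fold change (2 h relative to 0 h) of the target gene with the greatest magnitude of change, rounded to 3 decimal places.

28.840

YLR098W: ΔΔCt = (24.86−18.40) − (29.24−19.18) = 6.46 − 10.06 = -3.60; fold change = 2^3.60 = 12.126
YIL349C: ΔΔCt = (22.56−18.40) − (28.19−19.18) = 4.16 − 9.01 = -4.85; fold change = 2^4.85 = 28.840
YKR311W: ΔΔCt = (29.65−18.40) − (26.15−19.18) = 11.25 − 6.97 = 4.28; fold change = 2^-4.28 = 0.051
YBR398C: ΔΔCt = (24.87−18.40) − (28.35−19.18) = 6.47 − 9.17 = -2.70; fold change = 2^2.70 = 6.498
YIL349C has the largest |ΔΔCt| = 4.85.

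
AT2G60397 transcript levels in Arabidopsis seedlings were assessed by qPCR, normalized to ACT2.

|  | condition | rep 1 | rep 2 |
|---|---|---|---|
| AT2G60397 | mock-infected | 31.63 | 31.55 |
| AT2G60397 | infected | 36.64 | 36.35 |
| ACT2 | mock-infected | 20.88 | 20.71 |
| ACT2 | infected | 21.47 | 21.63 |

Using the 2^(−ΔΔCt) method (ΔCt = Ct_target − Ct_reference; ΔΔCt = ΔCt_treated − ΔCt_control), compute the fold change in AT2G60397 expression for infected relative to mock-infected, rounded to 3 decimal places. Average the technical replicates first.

0.056

Mean Ct: AT2G60397 mock-infected 31.590; AT2G60397 infected 36.495; ACT2 mock-infected 20.795; ACT2 infected 21.550
ΔCt(mock-infected) = 31.590 − 20.795 = 10.795
ΔCt(infected) = 36.495 − 21.550 = 14.945
ΔΔCt = 14.945 − 10.795 = 4.150
Fold change = 2^(−4.150) = 0.0563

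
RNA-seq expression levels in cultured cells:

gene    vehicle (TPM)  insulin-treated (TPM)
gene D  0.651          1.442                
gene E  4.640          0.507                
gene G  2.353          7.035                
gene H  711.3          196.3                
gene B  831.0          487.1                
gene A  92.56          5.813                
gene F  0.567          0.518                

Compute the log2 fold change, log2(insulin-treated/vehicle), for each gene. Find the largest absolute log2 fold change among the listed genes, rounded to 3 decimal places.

log2(1.442/0.651) = 1.147  (gene D)
log2(0.507/4.640) = -3.194  (gene E)
log2(7.035/2.353) = 1.580  (gene G)
log2(196.3/711.3) = -1.857  (gene H)
log2(487.1/831.0) = -0.771  (gene B)
log2(5.813/92.56) = -3.993  (gene A)
log2(0.518/0.567) = -0.130  (gene F)
The largest magnitude belongs to gene A.

3.993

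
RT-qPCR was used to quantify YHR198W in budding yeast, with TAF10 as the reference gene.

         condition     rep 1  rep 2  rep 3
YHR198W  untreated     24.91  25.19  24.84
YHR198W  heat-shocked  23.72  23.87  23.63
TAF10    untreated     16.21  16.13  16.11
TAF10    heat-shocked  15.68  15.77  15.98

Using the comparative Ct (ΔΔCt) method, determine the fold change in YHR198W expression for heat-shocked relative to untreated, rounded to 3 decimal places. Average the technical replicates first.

1.866

Mean Ct: YHR198W untreated 24.980; YHR198W heat-shocked 23.740; TAF10 untreated 16.150; TAF10 heat-shocked 15.810
ΔCt(untreated) = 24.980 − 16.150 = 8.830
ΔCt(heat-shocked) = 23.740 − 15.810 = 7.930
ΔΔCt = 7.930 − 8.830 = -0.900
Fold change = 2^(−(-0.900)) = 2^0.900 = 1.8661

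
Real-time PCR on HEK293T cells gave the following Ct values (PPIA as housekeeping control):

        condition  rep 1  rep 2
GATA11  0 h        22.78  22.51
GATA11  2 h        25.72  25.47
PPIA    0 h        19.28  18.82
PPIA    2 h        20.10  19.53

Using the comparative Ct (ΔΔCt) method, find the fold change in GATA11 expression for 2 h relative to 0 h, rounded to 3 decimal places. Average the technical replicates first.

0.220

Mean Ct: GATA11 0 h 22.645; GATA11 2 h 25.595; PPIA 0 h 19.050; PPIA 2 h 19.815
ΔCt(0 h) = 22.645 − 19.050 = 3.595
ΔCt(2 h) = 25.595 − 19.815 = 5.780
ΔΔCt = 5.780 − 3.595 = 2.185
Fold change = 2^(−2.185) = 0.2199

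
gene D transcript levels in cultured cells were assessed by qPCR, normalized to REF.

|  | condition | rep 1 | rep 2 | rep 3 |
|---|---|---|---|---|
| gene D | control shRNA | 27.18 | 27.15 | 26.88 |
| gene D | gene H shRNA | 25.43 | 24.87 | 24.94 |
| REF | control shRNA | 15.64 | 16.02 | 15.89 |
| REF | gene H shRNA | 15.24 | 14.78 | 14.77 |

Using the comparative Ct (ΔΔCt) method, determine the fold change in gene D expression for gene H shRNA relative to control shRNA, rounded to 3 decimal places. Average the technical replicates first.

Mean Ct: gene D control shRNA 27.070; gene D gene H shRNA 25.080; REF control shRNA 15.850; REF gene H shRNA 14.930
ΔCt(control shRNA) = 27.070 − 15.850 = 11.220
ΔCt(gene H shRNA) = 25.080 − 14.930 = 10.150
ΔΔCt = 10.150 − 11.220 = -1.070
Fold change = 2^(−(-1.070)) = 2^1.070 = 2.0994

2.099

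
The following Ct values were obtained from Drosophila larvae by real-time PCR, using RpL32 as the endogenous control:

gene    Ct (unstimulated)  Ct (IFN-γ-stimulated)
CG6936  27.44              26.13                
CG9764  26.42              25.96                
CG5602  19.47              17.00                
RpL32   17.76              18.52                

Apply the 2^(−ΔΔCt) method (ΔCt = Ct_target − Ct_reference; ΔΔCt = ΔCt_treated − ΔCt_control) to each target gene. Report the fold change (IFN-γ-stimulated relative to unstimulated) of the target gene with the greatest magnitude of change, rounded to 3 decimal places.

CG6936: ΔΔCt = (26.13−18.52) − (27.44−17.76) = 7.61 − 9.68 = -2.07; fold change = 2^2.07 = 4.199
CG9764: ΔΔCt = (25.96−18.52) − (26.42−17.76) = 7.44 − 8.66 = -1.22; fold change = 2^1.22 = 2.329
CG5602: ΔΔCt = (17.00−18.52) − (19.47−17.76) = -1.52 − 1.71 = -3.23; fold change = 2^3.23 = 9.383
CG5602 has the largest |ΔΔCt| = 3.23.

9.383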